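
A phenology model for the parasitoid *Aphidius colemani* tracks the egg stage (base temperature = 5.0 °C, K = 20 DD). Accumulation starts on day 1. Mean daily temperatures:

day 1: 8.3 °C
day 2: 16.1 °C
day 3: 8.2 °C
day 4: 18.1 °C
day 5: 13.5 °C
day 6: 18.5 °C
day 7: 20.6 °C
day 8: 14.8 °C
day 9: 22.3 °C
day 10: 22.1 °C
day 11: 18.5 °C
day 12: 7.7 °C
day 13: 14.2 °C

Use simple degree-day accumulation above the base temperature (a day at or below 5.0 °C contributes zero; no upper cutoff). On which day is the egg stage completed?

day 4

Daily DD above 5.0 °C: 3.3, 11.1, 3.2, 13.1, 8.5, 13.5, 15.6, 9.8, 17.3, 17.1, 13.5, 2.7, 9.2.
Cumulative: 3.3, 14.4, 17.6, 30.7, 39.2, 52.7, 68.3, 78.1, 95.4, 112.5, 126.0, 128.7, 137.9.
The total first reaches 20 DD on day 4.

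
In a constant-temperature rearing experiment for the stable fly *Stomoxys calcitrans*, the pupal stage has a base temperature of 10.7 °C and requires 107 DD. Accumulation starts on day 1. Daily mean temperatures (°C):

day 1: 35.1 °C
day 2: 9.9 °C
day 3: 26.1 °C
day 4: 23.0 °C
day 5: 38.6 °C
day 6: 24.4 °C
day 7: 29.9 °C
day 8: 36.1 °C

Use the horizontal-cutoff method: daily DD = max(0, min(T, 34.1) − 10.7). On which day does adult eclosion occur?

Daily DD above 10.7 °C (capped at 23.4): 23.4, 0.0, 15.4, 12.3, 23.4, 13.7, 19.2, 23.4.
Cumulative: 23.4, 23.4, 38.8, 51.1, 74.5, 88.2, 107.4, 130.8.
The total first reaches 107 DD on day 7.

day 7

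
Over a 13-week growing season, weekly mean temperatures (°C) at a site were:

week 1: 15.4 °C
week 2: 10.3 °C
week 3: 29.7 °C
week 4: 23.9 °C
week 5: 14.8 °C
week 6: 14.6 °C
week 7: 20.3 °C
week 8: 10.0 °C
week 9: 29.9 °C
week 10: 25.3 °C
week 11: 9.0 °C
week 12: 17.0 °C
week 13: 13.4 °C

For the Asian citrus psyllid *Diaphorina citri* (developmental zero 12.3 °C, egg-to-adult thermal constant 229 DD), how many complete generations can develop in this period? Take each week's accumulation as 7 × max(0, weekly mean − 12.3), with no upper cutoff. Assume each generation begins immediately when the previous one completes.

2 generations

Weekly DD (7 × max(0, T̄ − 12.3)): 21.7, 0.0, 121.8, 81.2, 17.5, 16.1, 56.0, 0.0, 123.2, 91.0, 0.0, 32.9, 7.7.
Season total = 569.1 DD.
Complete generations = ⌊569.1 / 229⌋ = 2.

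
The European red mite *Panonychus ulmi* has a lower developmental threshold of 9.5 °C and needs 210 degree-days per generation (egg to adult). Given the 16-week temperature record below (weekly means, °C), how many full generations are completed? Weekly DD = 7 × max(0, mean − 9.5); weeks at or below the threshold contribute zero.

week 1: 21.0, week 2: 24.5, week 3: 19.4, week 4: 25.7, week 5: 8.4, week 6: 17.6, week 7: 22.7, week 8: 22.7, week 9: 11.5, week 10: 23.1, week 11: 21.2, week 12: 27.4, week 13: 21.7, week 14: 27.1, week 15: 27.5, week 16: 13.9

Weekly DD (7 × max(0, T̄ − 9.5)): 80.5, 105.0, 69.3, 113.4, 0.0, 56.7, 92.4, 92.4, 14.0, 95.2, 81.9, 125.3, 85.4, 123.2, 126.0, 30.8.
Season total = 1291.5 DD.
Complete generations = ⌊1291.5 / 210⌋ = 6.

6 generations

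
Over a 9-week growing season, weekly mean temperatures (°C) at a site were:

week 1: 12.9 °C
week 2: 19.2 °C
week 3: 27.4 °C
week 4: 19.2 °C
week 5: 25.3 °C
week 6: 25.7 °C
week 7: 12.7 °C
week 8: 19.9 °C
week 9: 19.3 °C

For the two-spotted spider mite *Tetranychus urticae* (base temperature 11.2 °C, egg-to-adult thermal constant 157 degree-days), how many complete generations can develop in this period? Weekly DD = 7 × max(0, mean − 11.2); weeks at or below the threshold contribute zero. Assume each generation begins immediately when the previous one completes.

Weekly DD (7 × max(0, T̄ − 11.2)): 11.9, 56.0, 113.4, 56.0, 98.7, 101.5, 10.5, 60.9, 56.7.
Season total = 565.6 DD.
Complete generations = ⌊565.6 / 157⌋ = 3.

3 generations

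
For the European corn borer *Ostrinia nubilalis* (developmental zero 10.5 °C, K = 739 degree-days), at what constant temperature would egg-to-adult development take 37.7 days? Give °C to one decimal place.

30.1 °C

Required daily accumulation = 739 / 37.7 = 19.602 DD/day.
T = T_base + 19.602 = 10.5 + 19.602 = 30.102 ≈ 30.1 °C.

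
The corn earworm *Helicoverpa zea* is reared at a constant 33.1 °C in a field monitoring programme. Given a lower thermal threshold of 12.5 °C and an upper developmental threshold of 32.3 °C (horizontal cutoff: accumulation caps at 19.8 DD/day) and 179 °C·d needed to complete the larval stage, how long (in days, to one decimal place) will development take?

9.0 days

Temperature 33.1 °C exceeds the upper threshold, so daily accumulation caps at 32.3 − 12.5 = 19.8 DD/day.
Duration = 179 / 19.8 = 9.040 ≈ 9.0 days.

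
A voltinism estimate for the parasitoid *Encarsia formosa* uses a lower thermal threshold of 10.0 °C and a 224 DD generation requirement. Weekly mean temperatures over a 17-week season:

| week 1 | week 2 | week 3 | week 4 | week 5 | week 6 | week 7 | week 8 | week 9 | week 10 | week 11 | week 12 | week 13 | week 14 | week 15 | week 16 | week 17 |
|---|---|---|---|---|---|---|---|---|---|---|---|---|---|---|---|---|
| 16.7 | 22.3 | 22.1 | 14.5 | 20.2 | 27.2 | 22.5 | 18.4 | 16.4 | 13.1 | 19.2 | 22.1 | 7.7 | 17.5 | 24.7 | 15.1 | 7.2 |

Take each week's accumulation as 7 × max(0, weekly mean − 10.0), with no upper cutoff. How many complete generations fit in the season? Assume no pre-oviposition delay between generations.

Weekly DD (7 × max(0, T̄ − 10.0)): 46.9, 86.1, 84.7, 31.5, 71.4, 120.4, 87.5, 58.8, 44.8, 21.7, 64.4, 84.7, 0.0, 52.5, 102.9, 35.7, 0.0.
Season total = 994.0 DD.
Complete generations = ⌊994.0 / 224⌋ = 4.

4 generations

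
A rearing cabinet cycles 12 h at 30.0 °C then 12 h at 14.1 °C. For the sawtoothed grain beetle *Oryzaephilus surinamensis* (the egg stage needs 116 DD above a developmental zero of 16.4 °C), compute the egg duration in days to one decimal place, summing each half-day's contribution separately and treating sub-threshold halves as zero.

Day half: max(0, 30.0 − 16.4) × 0.5 = 13.6 × 0.5 = 6.80 DD.
Night half: max(0, 14.1 − 16.4) × 0.5 = 0.0 × 0.5 = 0.00 DD.
Per 24 h: 6.80 DD/day.
Duration = 116 / 6.80 = 17.059 ≈ 17.1 days.

17.1 days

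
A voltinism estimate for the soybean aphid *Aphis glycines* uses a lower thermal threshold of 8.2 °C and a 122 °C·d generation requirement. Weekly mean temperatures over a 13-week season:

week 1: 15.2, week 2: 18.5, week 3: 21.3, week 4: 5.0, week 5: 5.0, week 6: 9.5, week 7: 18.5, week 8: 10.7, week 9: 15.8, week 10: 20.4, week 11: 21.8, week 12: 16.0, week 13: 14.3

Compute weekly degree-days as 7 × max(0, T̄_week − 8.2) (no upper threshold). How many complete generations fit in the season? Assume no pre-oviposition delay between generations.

5 generations

Weekly DD (7 × max(0, T̄ − 8.2)): 49.0, 72.1, 91.7, 0.0, 0.0, 9.1, 72.1, 17.5, 53.2, 85.4, 95.2, 54.6, 42.7.
Season total = 642.6 DD.
Complete generations = ⌊642.6 / 122⌋ = 5.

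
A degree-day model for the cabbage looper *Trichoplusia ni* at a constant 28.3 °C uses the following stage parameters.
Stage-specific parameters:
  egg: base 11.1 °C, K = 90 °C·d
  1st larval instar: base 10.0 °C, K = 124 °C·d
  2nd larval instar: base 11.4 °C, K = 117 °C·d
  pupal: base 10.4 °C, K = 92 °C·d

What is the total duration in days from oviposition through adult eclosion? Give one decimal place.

24.1 days

egg: 90 / (28.3 − 11.1) = 90 / 17.2 = 5.233 d.
1st larval instar: 124 / (28.3 − 10.0) = 124 / 18.3 = 6.776 d.
2nd larval instar: 117 / (28.3 − 11.4) = 117 / 16.9 = 6.923 d.
pupal: 92 / (28.3 − 10.4) = 92 / 17.9 = 5.140 d.
Sum = 24.071 ≈ 24.1 days.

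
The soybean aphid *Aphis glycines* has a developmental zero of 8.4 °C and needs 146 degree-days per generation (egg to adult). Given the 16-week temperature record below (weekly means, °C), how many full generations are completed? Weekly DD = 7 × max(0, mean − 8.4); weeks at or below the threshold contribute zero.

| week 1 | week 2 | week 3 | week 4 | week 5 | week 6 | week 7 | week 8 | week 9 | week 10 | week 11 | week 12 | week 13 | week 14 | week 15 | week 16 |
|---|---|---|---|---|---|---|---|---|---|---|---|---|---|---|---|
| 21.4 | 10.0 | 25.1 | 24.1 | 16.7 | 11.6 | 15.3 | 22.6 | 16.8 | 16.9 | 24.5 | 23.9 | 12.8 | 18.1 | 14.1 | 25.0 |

Weekly DD (7 × max(0, T̄ − 8.4)): 91.0, 11.2, 116.9, 109.9, 58.1, 22.4, 48.3, 99.4, 58.8, 59.5, 112.7, 108.5, 30.8, 67.9, 39.9, 116.2.
Season total = 1151.5 DD.
Complete generations = ⌊1151.5 / 146⌋ = 7.

7 generations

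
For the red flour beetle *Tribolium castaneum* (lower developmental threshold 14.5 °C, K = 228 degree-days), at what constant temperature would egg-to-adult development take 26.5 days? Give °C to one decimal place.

Required daily accumulation = 228 / 26.5 = 8.604 DD/day.
T = T_base + 8.604 = 14.5 + 8.604 = 23.104 ≈ 23.1 °C.

23.1 °C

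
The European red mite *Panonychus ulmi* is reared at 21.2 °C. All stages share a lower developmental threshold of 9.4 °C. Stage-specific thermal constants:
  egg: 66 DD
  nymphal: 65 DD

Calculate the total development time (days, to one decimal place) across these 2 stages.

Daily accumulation at 21.2 °C = 21.2 − 9.4 = 11.8 DD/day.
Total K = 66 + 65 = 131 DD.
Total duration = 131 / 11.8 = 11.102 ≈ 11.1 days.

11.1 days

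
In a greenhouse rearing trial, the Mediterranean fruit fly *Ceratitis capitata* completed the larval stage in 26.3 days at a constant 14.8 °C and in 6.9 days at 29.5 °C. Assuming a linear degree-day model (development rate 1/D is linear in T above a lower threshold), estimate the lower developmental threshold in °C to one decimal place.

Under the model K = D·(T − T_b), so D₁·(T₁ − T_b) = D₂·(T₂ − T_b).
26.3·(14.8 − T_b) = 6.9·(29.5 − T_b)
T_b = (26.3·14.8 − 6.9·29.5) / (26.3 − 6.9) = 185.69 / 19.4 = 9.572 °C ≈ 9.6 °C.

9.6 °C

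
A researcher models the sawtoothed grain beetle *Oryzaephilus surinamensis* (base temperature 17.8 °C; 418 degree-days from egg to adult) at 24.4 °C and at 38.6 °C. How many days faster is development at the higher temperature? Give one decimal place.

At 24.4 °C: 418 / (24.4 − 17.8) = 418 / 6.6 = 63.333 d.
At 38.6 °C: 418 / (38.6 − 17.8) = 418 / 20.8 = 20.096 d.
Difference = |63.333 − 20.096| = 43.237 ≈ 43.2 days.

43.2 days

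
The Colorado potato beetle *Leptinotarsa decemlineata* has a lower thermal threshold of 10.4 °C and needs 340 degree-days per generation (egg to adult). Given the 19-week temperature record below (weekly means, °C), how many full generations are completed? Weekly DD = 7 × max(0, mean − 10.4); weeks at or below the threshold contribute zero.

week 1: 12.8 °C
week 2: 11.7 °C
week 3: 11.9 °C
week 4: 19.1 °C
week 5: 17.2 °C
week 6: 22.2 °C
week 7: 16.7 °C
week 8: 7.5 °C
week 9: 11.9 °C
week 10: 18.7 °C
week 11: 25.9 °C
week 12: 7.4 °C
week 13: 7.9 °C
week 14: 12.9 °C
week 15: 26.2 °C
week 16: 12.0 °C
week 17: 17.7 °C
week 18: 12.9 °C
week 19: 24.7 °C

Weekly DD (7 × max(0, T̄ − 10.4)): 16.8, 9.1, 10.5, 60.9, 47.6, 82.6, 44.1, 0.0, 10.5, 58.1, 108.5, 0.0, 0.0, 17.5, 110.6, 11.2, 51.1, 17.5, 100.1.
Season total = 756.7 DD.
Complete generations = ⌊756.7 / 340⌋ = 2.

2 generations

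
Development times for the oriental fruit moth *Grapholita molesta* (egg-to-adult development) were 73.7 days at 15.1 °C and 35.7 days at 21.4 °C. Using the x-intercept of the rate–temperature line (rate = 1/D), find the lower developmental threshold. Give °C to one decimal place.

9.2 °C

Under the model K = D·(T − T_b), so D₁·(T₁ − T_b) = D₂·(T₂ − T_b).
73.7·(15.1 − T_b) = 35.7·(21.4 − T_b)
T_b = (73.7·15.1 − 35.7·21.4) / (73.7 − 35.7) = 348.89 / 38.0 = 9.181 °C ≈ 9.2 °C.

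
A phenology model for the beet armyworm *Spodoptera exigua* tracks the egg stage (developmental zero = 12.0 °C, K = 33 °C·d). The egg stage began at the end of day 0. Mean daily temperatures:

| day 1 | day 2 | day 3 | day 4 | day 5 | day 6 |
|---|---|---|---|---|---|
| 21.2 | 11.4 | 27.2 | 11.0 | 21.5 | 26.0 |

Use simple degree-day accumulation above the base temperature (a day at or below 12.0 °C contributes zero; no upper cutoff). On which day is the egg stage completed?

day 5

Daily DD above 12.0 °C: 9.2, 0.0, 15.2, 0.0, 9.5, 14.0.
Cumulative: 9.2, 9.2, 24.4, 24.4, 33.9, 47.9.
The total first reaches 33 DD on day 5.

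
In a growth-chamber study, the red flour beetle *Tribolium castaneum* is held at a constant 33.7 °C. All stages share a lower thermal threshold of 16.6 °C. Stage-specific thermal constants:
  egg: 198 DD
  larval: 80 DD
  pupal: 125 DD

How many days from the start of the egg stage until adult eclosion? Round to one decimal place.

Daily accumulation at 33.7 °C = 33.7 − 16.6 = 17.1 DD/day.
Total K = 198 + 80 + 125 = 403 DD.
Total duration = 403 / 17.1 = 23.567 ≈ 23.6 days.

23.6 days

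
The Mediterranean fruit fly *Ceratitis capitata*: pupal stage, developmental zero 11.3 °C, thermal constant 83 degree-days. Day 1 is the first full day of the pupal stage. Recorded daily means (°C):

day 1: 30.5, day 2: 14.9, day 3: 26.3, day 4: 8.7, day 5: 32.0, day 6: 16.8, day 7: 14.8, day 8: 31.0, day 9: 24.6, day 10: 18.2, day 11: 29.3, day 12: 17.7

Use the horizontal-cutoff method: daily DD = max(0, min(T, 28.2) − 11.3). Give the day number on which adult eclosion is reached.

day 9

Daily DD above 11.3 °C (capped at 16.9): 16.9, 3.6, 15.0, 0.0, 16.9, 5.5, 3.5, 16.9, 13.3, 6.9, 16.9, 6.4.
Cumulative: 16.9, 20.5, 35.5, 35.5, 52.4, 57.9, 61.4, 78.3, 91.6, 98.5, 115.4, 121.8.
The total first reaches 83 DD on day 9.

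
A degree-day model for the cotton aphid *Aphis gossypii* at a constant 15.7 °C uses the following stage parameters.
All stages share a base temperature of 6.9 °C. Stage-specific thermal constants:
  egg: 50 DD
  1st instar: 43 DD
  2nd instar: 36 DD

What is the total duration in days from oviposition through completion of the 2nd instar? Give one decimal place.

14.7 days

Daily accumulation at 15.7 °C = 15.7 − 6.9 = 8.8 DD/day.
Total K = 50 + 43 + 36 = 129 DD.
Total duration = 129 / 8.8 = 14.659 ≈ 14.7 days.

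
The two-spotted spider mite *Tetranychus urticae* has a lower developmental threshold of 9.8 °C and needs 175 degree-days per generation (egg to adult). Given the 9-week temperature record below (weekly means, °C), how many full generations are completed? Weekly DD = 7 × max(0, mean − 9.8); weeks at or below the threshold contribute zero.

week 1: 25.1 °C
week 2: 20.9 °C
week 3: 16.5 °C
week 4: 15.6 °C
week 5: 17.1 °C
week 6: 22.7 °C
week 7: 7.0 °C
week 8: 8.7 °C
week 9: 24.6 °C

2 generations

Weekly DD (7 × max(0, T̄ − 9.8)): 107.1, 77.7, 46.9, 40.6, 51.1, 90.3, 0.0, 0.0, 103.6.
Season total = 517.3 DD.
Complete generations = ⌊517.3 / 175⌋ = 2.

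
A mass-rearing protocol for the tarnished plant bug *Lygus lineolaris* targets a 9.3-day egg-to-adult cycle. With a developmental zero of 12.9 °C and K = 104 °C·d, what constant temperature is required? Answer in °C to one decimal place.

24.1 °C

Required daily accumulation = 104 / 9.3 = 11.183 DD/day.
T = T_base + 11.183 = 12.9 + 11.183 = 24.083 ≈ 24.1 °C.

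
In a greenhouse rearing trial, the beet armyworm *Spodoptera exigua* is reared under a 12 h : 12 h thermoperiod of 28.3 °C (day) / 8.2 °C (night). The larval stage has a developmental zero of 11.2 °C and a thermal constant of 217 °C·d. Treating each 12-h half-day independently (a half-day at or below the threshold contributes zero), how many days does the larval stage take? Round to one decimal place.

25.4 days

Day half: max(0, 28.3 − 11.2) × 0.5 = 17.1 × 0.5 = 8.55 DD.
Night half: max(0, 8.2 − 11.2) × 0.5 = 0.0 × 0.5 = 0.00 DD.
Per 24 h: 8.55 DD/day.
Duration = 217 / 8.55 = 25.380 ≈ 25.4 days.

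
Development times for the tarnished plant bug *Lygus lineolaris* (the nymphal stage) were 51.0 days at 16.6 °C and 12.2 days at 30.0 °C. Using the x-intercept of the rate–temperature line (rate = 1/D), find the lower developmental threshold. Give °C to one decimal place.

Under the model K = D·(T − T_b), so D₁·(T₁ − T_b) = D₂·(T₂ − T_b).
51.0·(16.6 − T_b) = 12.2·(30.0 − T_b)
T_b = (51.0·16.6 − 12.2·30.0) / (51.0 − 12.2) = 480.60 / 38.8 = 12.387 °C ≈ 12.4 °C.

12.4 °C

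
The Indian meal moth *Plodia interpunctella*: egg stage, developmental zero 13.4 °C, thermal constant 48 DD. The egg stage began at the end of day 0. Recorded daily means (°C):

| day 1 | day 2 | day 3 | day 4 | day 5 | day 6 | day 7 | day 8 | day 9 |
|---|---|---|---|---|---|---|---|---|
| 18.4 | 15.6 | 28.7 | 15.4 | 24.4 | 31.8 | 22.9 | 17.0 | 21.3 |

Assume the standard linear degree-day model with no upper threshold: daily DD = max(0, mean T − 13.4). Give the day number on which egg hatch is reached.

day 6

Daily DD above 13.4 °C: 5.0, 2.2, 15.3, 2.0, 11.0, 18.4, 9.5, 3.6, 7.9.
Cumulative: 5.0, 7.2, 22.5, 24.5, 35.5, 53.9, 63.4, 67.0, 74.9.
The total first reaches 48 DD on day 6.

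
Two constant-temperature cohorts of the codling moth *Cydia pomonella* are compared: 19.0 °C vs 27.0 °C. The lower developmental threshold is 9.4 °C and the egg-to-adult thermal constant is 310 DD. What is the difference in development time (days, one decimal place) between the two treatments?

At 19.0 °C: 310 / (19.0 − 9.4) = 310 / 9.6 = 32.292 d.
At 27.0 °C: 310 / (27.0 − 9.4) = 310 / 17.6 = 17.614 d.
Difference = |32.292 − 17.614| = 14.678 ≈ 14.7 days.

14.7 days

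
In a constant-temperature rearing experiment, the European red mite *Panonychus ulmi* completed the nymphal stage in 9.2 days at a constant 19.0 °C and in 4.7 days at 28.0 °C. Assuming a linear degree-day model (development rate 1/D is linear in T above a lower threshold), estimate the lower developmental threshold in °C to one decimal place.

9.6 °C

Under the model K = D·(T − T_b), so D₁·(T₁ − T_b) = D₂·(T₂ − T_b).
9.2·(19.0 − T_b) = 4.7·(28.0 − T_b)
T_b = (9.2·19.0 − 4.7·28.0) / (9.2 − 4.7) = 43.20 / 4.5 = 9.600 °C ≈ 9.6 °C.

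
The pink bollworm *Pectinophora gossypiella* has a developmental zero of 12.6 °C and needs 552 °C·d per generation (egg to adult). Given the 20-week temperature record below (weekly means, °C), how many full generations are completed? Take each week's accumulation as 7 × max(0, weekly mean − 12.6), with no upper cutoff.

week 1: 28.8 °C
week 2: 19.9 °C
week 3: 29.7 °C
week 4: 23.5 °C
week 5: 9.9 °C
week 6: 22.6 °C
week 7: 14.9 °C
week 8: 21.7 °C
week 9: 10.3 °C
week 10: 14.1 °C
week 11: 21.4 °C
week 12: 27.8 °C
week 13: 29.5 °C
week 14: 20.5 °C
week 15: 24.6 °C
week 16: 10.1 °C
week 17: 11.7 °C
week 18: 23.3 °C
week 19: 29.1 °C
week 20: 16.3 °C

Weekly DD (7 × max(0, T̄ − 12.6)): 113.4, 51.1, 119.7, 76.3, 0.0, 70.0, 16.1, 63.7, 0.0, 10.5, 61.6, 106.4, 118.3, 55.3, 84.0, 0.0, 0.0, 74.9, 115.5, 25.9.
Season total = 1162.7 DD.
Complete generations = ⌊1162.7 / 552⌋ = 2.

2 generations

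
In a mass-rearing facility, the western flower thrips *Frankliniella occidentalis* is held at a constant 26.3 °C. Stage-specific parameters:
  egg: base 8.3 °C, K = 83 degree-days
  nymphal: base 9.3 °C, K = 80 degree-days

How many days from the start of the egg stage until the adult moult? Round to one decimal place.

9.3 days

egg: 83 / (26.3 − 8.3) = 83 / 18.0 = 4.611 d.
nymphal: 80 / (26.3 − 9.3) = 80 / 17.0 = 4.706 d.
Sum = 9.317 ≈ 9.3 days.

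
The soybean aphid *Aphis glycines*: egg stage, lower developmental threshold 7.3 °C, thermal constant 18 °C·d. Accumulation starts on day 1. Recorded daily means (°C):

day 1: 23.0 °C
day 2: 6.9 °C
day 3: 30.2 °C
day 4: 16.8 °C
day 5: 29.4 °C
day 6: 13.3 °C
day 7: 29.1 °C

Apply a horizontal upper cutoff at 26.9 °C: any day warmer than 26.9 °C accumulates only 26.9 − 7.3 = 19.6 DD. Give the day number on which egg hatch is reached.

day 3

Daily DD above 7.3 °C (capped at 19.6): 15.7, 0.0, 19.6, 9.5, 19.6, 6.0, 19.6.
Cumulative: 15.7, 15.7, 35.3, 44.8, 64.4, 70.4, 90.0.
The total first reaches 18 DD on day 3.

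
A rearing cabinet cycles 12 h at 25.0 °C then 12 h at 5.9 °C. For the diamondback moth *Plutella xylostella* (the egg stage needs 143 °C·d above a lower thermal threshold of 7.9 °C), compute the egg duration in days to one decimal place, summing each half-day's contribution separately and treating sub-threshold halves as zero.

16.7 days

Day half: max(0, 25.0 − 7.9) × 0.5 = 17.1 × 0.5 = 8.55 DD.
Night half: max(0, 5.9 − 7.9) × 0.5 = 0.0 × 0.5 = 0.00 DD.
Per 24 h: 8.55 DD/day.
Duration = 143 / 8.55 = 16.725 ≈ 16.7 days.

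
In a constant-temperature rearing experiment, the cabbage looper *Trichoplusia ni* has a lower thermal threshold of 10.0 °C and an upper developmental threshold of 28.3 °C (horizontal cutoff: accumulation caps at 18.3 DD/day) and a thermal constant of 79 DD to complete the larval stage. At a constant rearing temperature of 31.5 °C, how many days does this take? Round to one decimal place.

Temperature 31.5 °C exceeds the upper threshold, so daily accumulation caps at 28.3 − 10.0 = 18.3 DD/day.
Duration = 79 / 18.3 = 4.317 ≈ 4.3 days.

4.3 days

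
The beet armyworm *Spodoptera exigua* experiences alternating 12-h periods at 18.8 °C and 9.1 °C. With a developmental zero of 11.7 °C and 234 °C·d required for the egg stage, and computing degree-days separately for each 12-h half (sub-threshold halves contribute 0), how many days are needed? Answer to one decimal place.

Day half: max(0, 18.8 − 11.7) × 0.5 = 7.1 × 0.5 = 3.55 DD.
Night half: max(0, 9.1 − 11.7) × 0.5 = 0.0 × 0.5 = 0.00 DD.
Per 24 h: 3.55 DD/day.
Duration = 234 / 3.55 = 65.915 ≈ 65.9 days.

65.9 days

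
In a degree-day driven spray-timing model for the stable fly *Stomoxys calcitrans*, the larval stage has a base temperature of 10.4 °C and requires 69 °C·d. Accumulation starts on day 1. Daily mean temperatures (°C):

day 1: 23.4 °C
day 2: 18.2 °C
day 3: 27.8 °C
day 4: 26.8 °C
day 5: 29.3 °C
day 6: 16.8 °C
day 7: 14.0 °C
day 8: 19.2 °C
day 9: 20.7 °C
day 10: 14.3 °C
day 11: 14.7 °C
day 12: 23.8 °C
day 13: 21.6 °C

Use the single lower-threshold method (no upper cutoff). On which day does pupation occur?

day 5

Daily DD above 10.4 °C: 13.0, 7.8, 17.4, 16.4, 18.9, 6.4, 3.6, 8.8, 10.3, 3.9, 4.3, 13.4, 11.2.
Cumulative: 13.0, 20.8, 38.2, 54.6, 73.5, 79.9, 83.5, 92.3, 102.6, 106.5, 110.8, 124.2, 135.4.
The total first reaches 69 DD on day 5.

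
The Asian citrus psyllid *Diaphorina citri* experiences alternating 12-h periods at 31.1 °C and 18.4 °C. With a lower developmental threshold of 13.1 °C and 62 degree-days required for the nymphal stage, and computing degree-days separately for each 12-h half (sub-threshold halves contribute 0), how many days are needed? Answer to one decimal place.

Day half: max(0, 31.1 − 13.1) × 0.5 = 18.0 × 0.5 = 9.00 DD.
Night half: max(0, 18.4 − 13.1) × 0.5 = 5.3 × 0.5 = 2.65 DD.
Per 24 h: 11.65 DD/day.
Duration = 62 / 11.65 = 5.322 ≈ 5.3 days.

5.3 days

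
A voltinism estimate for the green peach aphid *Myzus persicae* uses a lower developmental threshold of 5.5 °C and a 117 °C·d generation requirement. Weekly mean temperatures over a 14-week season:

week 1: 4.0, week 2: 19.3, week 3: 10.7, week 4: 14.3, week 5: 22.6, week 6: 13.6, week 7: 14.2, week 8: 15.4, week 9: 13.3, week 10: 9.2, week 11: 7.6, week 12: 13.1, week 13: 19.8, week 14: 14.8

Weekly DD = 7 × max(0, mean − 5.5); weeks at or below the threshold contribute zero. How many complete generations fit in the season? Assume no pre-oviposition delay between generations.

6 generations

Weekly DD (7 × max(0, T̄ − 5.5)): 0.0, 96.6, 36.4, 61.6, 119.7, 56.7, 60.9, 69.3, 54.6, 25.9, 14.7, 53.2, 100.1, 65.1.
Season total = 814.8 DD.
Complete generations = ⌊814.8 / 117⌋ = 6.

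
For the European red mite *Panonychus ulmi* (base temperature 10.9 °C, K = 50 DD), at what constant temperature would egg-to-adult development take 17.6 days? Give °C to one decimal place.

13.7 °C

Required daily accumulation = 50 / 17.6 = 2.841 DD/day.
T = T_base + 2.841 = 10.9 + 2.841 = 13.741 ≈ 13.7 °C.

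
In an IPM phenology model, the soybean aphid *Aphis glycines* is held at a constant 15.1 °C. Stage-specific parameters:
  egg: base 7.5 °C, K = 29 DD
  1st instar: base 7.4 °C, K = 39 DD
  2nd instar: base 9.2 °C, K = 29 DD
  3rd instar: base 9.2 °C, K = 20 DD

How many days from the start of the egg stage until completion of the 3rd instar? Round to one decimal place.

egg: 29 / (15.1 − 7.5) = 29 / 7.6 = 3.816 d.
1st instar: 39 / (15.1 − 7.4) = 39 / 7.7 = 5.065 d.
2nd instar: 29 / (15.1 − 9.2) = 29 / 5.9 = 4.915 d.
3rd instar: 20 / (15.1 − 9.2) = 20 / 5.9 = 3.390 d.
Sum = 17.186 ≈ 17.2 days.

17.2 days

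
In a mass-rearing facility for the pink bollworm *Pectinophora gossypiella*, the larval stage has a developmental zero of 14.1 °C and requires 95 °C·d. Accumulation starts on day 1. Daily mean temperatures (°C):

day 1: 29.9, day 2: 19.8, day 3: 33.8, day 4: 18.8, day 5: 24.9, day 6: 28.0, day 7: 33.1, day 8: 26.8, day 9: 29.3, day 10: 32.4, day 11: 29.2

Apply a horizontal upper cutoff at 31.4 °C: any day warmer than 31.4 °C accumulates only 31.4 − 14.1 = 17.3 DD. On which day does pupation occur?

day 8

Daily DD above 14.1 °C (capped at 17.3): 15.8, 5.7, 17.3, 4.7, 10.8, 13.9, 17.3, 12.7, 15.2, 17.3, 15.1.
Cumulative: 15.8, 21.5, 38.8, 43.5, 54.3, 68.2, 85.5, 98.2, 113.4, 130.7, 145.8.
The total first reaches 95 DD on day 8.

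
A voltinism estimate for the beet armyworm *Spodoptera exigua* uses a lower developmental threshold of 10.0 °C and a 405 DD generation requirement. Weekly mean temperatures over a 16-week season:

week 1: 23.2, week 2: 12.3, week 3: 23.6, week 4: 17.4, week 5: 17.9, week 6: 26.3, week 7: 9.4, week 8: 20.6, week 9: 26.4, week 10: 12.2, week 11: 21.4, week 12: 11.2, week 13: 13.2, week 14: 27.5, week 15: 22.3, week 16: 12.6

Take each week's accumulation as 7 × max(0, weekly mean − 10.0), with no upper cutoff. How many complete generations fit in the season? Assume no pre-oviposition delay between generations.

Weekly DD (7 × max(0, T̄ − 10.0)): 92.4, 16.1, 95.2, 51.8, 55.3, 114.1, 0.0, 74.2, 114.8, 15.4, 79.8, 8.4, 22.4, 122.5, 86.1, 18.2.
Season total = 966.7 DD.
Complete generations = ⌊966.7 / 405⌋ = 2.

2 generations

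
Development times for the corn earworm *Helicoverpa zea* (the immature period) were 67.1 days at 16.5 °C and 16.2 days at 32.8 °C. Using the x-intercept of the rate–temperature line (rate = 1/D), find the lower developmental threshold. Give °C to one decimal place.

11.3 °C

Equal thermal constants: D₁(T₁ − T_b) = D₂(T₂ − T_b).
67.1·(16.5 − T_b) = 16.2·(32.8 − T_b)
T_b = (67.1·16.5 − 16.2·32.8) / (67.1 − 16.2) = 575.79 / 50.9 = 11.312 °C ≈ 11.3 °C.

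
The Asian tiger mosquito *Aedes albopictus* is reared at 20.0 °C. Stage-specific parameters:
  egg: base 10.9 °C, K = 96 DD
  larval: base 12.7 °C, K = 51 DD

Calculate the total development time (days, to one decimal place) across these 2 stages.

egg: 96 / (20.0 − 10.9) = 96 / 9.1 = 10.549 d.
larval: 51 / (20.0 − 12.7) = 51 / 7.3 = 6.986 d.
Sum = 17.536 ≈ 17.5 days.

17.5 days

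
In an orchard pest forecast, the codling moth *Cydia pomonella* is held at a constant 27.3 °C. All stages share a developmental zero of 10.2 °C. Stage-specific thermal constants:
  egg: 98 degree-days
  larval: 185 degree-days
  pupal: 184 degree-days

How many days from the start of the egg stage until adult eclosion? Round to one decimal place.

Daily accumulation at 27.3 °C = 27.3 − 10.2 = 17.1 DD/day.
Total K = 98 + 185 + 184 = 467 DD.
Total duration = 467 / 17.1 = 27.310 ≈ 27.3 days.

27.3 days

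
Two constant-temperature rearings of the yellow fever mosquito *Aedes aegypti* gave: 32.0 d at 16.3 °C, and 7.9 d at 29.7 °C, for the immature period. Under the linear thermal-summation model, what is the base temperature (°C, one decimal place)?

11.9 °C

Equal thermal constants: D₁(T₁ − T_b) = D₂(T₂ − T_b).
32.0·(16.3 − T_b) = 7.9·(29.7 − T_b)
T_b = (32.0·16.3 − 7.9·29.7) / (32.0 − 7.9) = 286.97 / 24.1 = 11.907 °C ≈ 11.9 °C.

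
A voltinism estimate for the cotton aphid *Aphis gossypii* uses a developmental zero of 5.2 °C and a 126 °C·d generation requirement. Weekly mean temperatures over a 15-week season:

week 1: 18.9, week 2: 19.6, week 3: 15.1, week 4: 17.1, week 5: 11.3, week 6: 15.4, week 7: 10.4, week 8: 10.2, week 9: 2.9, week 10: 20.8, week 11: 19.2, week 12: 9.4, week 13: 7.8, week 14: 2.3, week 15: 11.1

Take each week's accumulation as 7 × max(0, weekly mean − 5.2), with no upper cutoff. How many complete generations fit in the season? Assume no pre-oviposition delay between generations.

Weekly DD (7 × max(0, T̄ − 5.2)): 95.9, 100.8, 69.3, 83.3, 42.7, 71.4, 36.4, 35.0, 0.0, 109.2, 98.0, 29.4, 18.2, 0.0, 41.3.
Season total = 830.9 DD.
Complete generations = ⌊830.9 / 126⌋ = 6.

6 generations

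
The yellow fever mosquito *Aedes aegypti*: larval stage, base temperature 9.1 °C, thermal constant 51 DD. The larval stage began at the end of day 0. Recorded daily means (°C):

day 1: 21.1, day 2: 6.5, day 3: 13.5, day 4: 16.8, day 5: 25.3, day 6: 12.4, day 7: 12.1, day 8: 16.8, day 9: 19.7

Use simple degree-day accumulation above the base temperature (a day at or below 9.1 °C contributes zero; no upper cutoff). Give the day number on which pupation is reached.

day 8

Daily DD above 9.1 °C: 12.0, 0.0, 4.4, 7.7, 16.2, 3.3, 3.0, 7.7, 10.6.
Cumulative: 12.0, 12.0, 16.4, 24.1, 40.3, 43.6, 46.6, 54.3, 64.9.
The total first reaches 51 DD on day 8.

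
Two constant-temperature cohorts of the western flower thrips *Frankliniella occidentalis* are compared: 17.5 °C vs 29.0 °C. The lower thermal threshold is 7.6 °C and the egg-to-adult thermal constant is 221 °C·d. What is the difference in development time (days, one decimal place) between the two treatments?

12.0 days

At 17.5 °C: 221 / (17.5 − 7.6) = 221 / 9.9 = 22.323 d.
At 29.0 °C: 221 / (29.0 − 7.6) = 221 / 21.4 = 10.327 d.
Difference = |22.323 − 10.327| = 11.996 ≈ 12.0 days.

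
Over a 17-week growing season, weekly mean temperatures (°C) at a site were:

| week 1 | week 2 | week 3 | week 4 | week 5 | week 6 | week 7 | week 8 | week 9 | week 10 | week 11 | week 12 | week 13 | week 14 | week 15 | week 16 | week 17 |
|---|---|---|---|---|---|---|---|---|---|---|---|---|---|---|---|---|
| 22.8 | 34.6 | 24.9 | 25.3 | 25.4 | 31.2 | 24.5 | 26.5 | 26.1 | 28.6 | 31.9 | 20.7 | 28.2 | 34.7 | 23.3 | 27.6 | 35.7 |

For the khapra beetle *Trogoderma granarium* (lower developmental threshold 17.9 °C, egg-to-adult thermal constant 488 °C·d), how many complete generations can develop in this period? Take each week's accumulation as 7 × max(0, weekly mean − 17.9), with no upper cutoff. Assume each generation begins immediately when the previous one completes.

2 generations

Weekly DD (7 × max(0, T̄ − 17.9)): 34.3, 116.9, 49.0, 51.8, 52.5, 93.1, 46.2, 60.2, 57.4, 74.9, 98.0, 19.6, 72.1, 117.6, 37.8, 67.9, 124.6.
Season total = 1173.9 DD.
Complete generations = ⌊1173.9 / 488⌋ = 2.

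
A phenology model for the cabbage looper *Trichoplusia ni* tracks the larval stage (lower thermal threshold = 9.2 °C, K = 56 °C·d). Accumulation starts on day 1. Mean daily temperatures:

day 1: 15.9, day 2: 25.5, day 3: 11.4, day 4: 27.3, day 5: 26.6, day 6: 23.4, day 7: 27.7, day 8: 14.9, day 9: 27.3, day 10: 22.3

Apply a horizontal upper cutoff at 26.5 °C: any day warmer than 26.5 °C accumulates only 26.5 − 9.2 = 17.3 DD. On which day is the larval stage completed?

day 5

Daily DD above 9.2 °C (capped at 17.3): 6.7, 16.3, 2.2, 17.3, 17.3, 14.2, 17.3, 5.7, 17.3, 13.1.
Cumulative: 6.7, 23.0, 25.2, 42.5, 59.8, 74.0, 91.3, 97.0, 114.3, 127.4.
The total first reaches 56 DD on day 5.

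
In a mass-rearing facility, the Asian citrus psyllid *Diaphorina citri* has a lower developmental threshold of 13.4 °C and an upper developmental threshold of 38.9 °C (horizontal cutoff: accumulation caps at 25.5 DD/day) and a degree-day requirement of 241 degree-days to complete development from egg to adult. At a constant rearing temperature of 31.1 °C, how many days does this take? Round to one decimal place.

Daily accumulation = 31.1 − 13.4 = 17.7 DD/day.
Duration = 241 / 17.7 = 13.616 ≈ 13.6 days.

13.6 days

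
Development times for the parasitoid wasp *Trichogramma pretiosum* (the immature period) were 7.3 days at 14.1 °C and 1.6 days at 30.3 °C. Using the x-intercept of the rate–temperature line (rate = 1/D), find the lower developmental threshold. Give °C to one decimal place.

Linear rate model ⇒ the product D·(T − T_b) is constant across temperatures.
7.3·(14.1 − T_b) = 1.6·(30.3 − T_b)
T_b = (7.3·14.1 − 1.6·30.3) / (7.3 − 1.6) = 54.45 / 5.7 = 9.553 °C ≈ 9.6 °C.

9.6 °C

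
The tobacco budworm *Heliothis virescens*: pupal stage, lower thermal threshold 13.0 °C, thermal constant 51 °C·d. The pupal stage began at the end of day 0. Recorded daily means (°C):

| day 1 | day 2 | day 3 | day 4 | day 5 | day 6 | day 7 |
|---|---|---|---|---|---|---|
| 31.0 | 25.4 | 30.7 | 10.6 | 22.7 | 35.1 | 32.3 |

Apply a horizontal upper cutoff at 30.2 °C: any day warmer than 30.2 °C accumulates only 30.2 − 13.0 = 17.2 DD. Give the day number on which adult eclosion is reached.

Daily DD above 13.0 °C (capped at 17.2): 17.2, 12.4, 17.2, 0.0, 9.7, 17.2, 17.2.
Cumulative: 17.2, 29.6, 46.8, 46.8, 56.5, 73.7, 90.9.
The total first reaches 51 DD on day 5.

day 5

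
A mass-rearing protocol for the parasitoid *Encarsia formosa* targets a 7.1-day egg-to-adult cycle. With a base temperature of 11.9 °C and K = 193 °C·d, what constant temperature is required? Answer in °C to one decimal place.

39.1 °C

Required daily accumulation = 193 / 7.1 = 27.183 DD/day.
T = T_base + 27.183 = 11.9 + 27.183 = 39.083 ≈ 39.1 °C.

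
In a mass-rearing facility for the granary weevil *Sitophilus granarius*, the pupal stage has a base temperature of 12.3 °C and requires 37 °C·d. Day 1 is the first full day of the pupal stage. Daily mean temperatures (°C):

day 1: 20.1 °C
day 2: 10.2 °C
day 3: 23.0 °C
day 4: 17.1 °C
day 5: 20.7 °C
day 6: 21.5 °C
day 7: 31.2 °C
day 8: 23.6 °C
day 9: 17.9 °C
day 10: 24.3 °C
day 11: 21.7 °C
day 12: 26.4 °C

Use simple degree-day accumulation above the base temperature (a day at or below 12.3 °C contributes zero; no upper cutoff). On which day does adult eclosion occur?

Daily DD above 12.3 °C: 7.8, 0.0, 10.7, 4.8, 8.4, 9.2, 18.9, 11.3, 5.6, 12.0, 9.4, 14.1.
Cumulative: 7.8, 7.8, 18.5, 23.3, 31.7, 40.9, 59.8, 71.1, 76.7, 88.7, 98.1, 112.2.
The total first reaches 37 DD on day 6.

day 6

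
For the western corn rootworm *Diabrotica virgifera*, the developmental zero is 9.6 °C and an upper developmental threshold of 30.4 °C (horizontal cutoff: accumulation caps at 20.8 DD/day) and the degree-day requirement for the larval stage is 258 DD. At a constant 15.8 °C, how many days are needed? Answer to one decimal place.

Daily accumulation = 15.8 − 9.6 = 6.2 DD/day.
Duration = 258 / 6.2 = 41.613 ≈ 41.6 days.

41.6 days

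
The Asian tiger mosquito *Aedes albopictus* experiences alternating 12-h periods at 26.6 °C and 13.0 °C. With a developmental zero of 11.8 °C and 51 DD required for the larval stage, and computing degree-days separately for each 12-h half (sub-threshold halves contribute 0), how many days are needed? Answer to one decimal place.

Day half: max(0, 26.6 − 11.8) × 0.5 = 14.8 × 0.5 = 7.40 DD.
Night half: max(0, 13.0 − 11.8) × 0.5 = 1.2 × 0.5 = 0.60 DD.
Per 24 h: 8.00 DD/day.
Duration = 51 / 8.00 = 6.375 ≈ 6.4 days.

6.4 days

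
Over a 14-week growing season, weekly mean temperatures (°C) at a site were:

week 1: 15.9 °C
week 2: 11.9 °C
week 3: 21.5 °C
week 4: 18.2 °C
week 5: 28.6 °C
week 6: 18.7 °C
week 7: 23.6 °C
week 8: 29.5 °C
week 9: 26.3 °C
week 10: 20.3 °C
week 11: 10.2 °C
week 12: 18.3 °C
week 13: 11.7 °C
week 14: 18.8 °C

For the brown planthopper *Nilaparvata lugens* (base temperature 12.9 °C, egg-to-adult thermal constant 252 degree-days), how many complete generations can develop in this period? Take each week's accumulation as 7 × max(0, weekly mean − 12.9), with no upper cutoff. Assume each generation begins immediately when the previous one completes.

2 generations

Weekly DD (7 × max(0, T̄ − 12.9)): 21.0, 0.0, 60.2, 37.1, 109.9, 40.6, 74.9, 116.2, 93.8, 51.8, 0.0, 37.8, 0.0, 41.3.
Season total = 684.6 DD.
Complete generations = ⌊684.6 / 252⌋ = 2.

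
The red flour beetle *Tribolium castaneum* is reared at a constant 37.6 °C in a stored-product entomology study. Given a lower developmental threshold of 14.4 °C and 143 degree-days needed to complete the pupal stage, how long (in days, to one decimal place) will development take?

6.2 days

Daily accumulation = 37.6 − 14.4 = 23.2 DD/day.
Duration = 143 / 23.2 = 6.164 ≈ 6.2 days.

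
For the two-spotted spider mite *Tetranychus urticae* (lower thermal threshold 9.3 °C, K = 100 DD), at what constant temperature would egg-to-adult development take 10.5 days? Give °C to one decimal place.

18.8 °C

Required daily accumulation = 100 / 10.5 = 9.524 DD/day.
T = T_base + 9.524 = 9.3 + 9.524 = 18.824 ≈ 18.8 °C.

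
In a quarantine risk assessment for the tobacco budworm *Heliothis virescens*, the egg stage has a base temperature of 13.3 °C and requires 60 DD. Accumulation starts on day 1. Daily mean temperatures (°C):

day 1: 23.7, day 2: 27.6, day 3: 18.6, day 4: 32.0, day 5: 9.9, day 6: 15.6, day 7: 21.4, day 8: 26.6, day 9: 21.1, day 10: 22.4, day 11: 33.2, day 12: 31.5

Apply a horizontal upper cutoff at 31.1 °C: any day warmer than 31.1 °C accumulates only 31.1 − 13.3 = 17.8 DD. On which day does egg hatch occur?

day 8

Daily DD above 13.3 °C (capped at 17.8): 10.4, 14.3, 5.3, 17.8, 0.0, 2.3, 8.1, 13.3, 7.8, 9.1, 17.8, 17.8.
Cumulative: 10.4, 24.7, 30.0, 47.8, 47.8, 50.1, 58.2, 71.5, 79.3, 88.4, 106.2, 124.0.
The total first reaches 60 DD on day 8.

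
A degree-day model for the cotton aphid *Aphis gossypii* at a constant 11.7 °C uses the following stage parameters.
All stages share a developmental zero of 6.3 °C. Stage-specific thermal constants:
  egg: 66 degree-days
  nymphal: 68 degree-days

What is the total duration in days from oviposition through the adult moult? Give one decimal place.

24.8 days

Daily accumulation at 11.7 °C = 11.7 − 6.3 = 5.4 DD/day.
Total K = 66 + 68 = 134 DD.
Total duration = 134 / 5.4 = 24.815 ≈ 24.8 days.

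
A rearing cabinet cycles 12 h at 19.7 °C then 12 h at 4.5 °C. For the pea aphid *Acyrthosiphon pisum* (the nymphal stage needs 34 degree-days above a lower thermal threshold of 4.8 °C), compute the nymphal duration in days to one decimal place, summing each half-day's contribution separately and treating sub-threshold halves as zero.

Day half: max(0, 19.7 − 4.8) × 0.5 = 14.9 × 0.5 = 7.45 DD.
Night half: max(0, 4.5 − 4.8) × 0.5 = 0.0 × 0.5 = 0.00 DD.
Per 24 h: 7.45 DD/day.
Duration = 34 / 7.45 = 4.564 ≈ 4.6 days.

4.6 days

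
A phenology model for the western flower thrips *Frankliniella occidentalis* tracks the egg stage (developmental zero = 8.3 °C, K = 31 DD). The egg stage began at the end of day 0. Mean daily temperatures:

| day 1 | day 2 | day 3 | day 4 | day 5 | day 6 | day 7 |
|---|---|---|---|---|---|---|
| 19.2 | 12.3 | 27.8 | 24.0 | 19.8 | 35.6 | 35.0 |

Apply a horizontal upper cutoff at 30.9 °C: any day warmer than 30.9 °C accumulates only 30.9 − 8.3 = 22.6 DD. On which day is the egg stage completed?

day 3

Daily DD above 8.3 °C (capped at 22.6): 10.9, 4.0, 19.5, 15.7, 11.5, 22.6, 22.6.
Cumulative: 10.9, 14.9, 34.4, 50.1, 61.6, 84.2, 106.8.
The total first reaches 31 DD on day 3.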